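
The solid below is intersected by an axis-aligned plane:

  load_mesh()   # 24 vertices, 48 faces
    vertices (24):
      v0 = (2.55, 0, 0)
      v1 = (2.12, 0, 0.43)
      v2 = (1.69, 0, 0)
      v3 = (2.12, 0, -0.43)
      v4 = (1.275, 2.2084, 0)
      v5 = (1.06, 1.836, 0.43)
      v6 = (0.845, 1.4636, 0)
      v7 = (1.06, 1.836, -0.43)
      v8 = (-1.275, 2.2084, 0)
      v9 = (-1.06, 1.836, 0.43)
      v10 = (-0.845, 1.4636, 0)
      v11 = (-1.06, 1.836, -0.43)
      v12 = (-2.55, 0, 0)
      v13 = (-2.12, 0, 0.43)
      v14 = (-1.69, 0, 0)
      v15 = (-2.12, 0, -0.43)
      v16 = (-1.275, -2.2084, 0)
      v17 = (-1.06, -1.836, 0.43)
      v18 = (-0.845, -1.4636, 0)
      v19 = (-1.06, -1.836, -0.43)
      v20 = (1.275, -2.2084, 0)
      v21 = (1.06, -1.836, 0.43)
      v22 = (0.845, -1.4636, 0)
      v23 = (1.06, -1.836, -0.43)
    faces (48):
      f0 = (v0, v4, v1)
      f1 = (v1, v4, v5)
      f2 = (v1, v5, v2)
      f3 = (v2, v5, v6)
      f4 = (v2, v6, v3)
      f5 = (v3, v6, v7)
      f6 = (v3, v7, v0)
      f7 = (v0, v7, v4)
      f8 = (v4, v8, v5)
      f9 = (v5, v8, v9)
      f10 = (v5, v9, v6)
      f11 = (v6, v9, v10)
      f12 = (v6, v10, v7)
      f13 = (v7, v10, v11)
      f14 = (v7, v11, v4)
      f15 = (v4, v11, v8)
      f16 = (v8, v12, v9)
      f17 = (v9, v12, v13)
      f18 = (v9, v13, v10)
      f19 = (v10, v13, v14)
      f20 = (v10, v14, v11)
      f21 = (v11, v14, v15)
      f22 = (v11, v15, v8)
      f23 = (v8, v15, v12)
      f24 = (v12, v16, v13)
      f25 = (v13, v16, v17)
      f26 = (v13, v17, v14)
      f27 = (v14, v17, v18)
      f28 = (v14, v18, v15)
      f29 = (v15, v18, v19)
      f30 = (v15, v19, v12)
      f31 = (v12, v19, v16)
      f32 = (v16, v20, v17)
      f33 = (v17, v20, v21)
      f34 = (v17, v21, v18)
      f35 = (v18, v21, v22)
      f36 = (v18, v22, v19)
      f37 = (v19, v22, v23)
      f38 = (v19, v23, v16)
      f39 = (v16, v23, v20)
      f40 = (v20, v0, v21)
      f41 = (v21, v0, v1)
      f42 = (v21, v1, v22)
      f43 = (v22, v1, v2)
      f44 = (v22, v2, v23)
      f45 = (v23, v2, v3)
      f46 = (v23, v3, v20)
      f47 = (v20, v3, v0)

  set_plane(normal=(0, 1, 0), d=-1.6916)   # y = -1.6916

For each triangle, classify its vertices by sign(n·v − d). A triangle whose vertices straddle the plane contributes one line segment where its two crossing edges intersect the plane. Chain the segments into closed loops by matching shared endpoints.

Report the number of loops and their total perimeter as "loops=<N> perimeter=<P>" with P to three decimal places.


loops=1 perimeter=7.282

Straddling triangles (18 of 48):
  (v12,v16,v13) [+-+] → (-1.57337, -1.6916, 0)–(-1.47274, -1.6916, 0.100627)  len=0.1423
  (v13,v16,v17) [+--] → (-1.47274, -1.6916, 0.100627)–(-1.14337, -1.6916, 0.43)  len=0.4658
  (v13,v17,v14) [+-+] → (-1.14337, -1.6916, 0.43)–(-1.10955, -1.6916, 0.396181)  len=0.0478
  (v14,v17,v18) [+-+] → (-1.10955, -1.6916, 0.396181)–(-0.976633, -1.6916, 0.263265)  len=0.1880
  (v15,v18,v19) [++-] → (-0.976633, -1.6916, -0.263265)–(-1.14337, -1.6916, -0.43)  len=0.2358
  (v15,v19,v12) [+-+] → (-1.14337, -1.6916, -0.43)–(-1.17719, -1.6916, -0.396181)  len=0.0478
  (v12,v19,v16) [+--] → (-1.17719, -1.6916, -0.396181)–(-1.57337, -1.6916, 0)  len=0.5603
  (v17,v21,v18) [--+] → (0.321327, -1.6916, 0.263265)–(-0.976633, -1.6916, 0.263265)  len=1.2980
  (v18,v21,v22) [+-+] → (0.321327, -1.6916, 0.263265)–(0.976633, -1.6916, 0.263265)  len=0.6553
  (v18,v22,v19) [++-] → (-0.321327, -1.6916, -0.263265)–(-0.976633, -1.6916, -0.263265)  len=0.6553
  (v19,v22,v23) [-+-] → (-0.321327, -1.6916, -0.263265)–(0.976633, -1.6916, -0.263265)  len=1.2980
  (v20,v0,v21) [-+-] → (1.57337, -1.6916, 0)–(1.17719, -1.6916, 0.396181)  len=0.5603
  (v21,v0,v1) [-++] → (1.17719, -1.6916, 0.396181)–(1.14337, -1.6916, 0.43)  len=0.0478
  (v21,v1,v22) [-++] → (1.14337, -1.6916, 0.43)–(0.976633, -1.6916, 0.263265)  len=0.2358
  (v22,v2,v23) [++-] → (1.10955, -1.6916, -0.396181)–(0.976633, -1.6916, -0.263265)  len=0.1880
  (v23,v2,v3) [-++] → (1.10955, -1.6916, -0.396181)–(1.14337, -1.6916, -0.43)  len=0.0478
  (v23,v3,v20) [-+-] → (1.14337, -1.6916, -0.43)–(1.47274, -1.6916, -0.100627)  len=0.4658
  (v20,v3,v0) [-++] → (1.47274, -1.6916, -0.100627)–(1.57337, -1.6916, 0)  len=0.1423

Chained into 1 loop(s):
  loop 1: 18 segments, perimeter = 7.2822
Total perimeter = 7.282


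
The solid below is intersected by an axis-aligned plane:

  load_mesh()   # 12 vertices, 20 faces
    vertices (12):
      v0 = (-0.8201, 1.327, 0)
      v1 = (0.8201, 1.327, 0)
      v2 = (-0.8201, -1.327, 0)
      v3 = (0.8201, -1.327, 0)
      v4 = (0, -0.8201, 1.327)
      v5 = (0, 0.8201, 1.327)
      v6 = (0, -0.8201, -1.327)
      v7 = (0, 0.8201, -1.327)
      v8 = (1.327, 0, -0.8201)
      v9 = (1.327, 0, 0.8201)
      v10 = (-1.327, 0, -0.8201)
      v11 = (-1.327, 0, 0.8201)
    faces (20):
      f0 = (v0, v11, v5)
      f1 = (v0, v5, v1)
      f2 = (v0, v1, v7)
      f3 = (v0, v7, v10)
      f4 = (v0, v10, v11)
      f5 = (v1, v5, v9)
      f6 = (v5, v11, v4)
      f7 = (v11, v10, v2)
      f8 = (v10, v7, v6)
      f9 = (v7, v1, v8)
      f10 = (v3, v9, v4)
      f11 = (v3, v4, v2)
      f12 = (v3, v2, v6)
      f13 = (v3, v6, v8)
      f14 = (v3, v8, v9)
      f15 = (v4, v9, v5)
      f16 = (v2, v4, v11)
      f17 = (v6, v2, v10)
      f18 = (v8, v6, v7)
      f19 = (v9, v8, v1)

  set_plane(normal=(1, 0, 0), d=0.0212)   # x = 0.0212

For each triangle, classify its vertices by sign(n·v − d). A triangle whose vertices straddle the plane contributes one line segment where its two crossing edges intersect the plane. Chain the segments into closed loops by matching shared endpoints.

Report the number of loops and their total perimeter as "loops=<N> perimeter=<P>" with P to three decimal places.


Straddling triangles (10 of 20):
  (v0,v5,v1) [--+] → (0.0212, 0.833204, 1.2927)–(0.0212, 1.327, 0)  len=1.3838
  (v0,v1,v7) [-+-] → (0.0212, 1.327, 0)–(0.0212, 0.833204, -1.2927)  len=1.3838
  (v1,v5,v9) [+-+] → (0.0212, 0.833204, 1.2927)–(0.0212, 0.806998, 1.3189)  len=0.0371
  (v7,v1,v8) [-++] → (0.0212, 0.833204, -1.2927)–(0.0212, 0.806998, -1.3189)  len=0.0371
  (v3,v9,v4) [++-] → (0.0212, -0.806998, 1.3189)–(0.0212, -0.833204, 1.2927)  len=0.0371
  (v3,v4,v2) [+--] → (0.0212, -0.833204, 1.2927)–(0.0212, -1.327, 0)  len=1.3838
  (v3,v2,v6) [+--] → (0.0212, -1.327, 0)–(0.0212, -0.833204, -1.2927)  len=1.3838
  (v3,v6,v8) [+-+] → (0.0212, -0.833204, -1.2927)–(0.0212, -0.806998, -1.3189)  len=0.0371
  (v4,v9,v5) [-+-] → (0.0212, -0.806998, 1.3189)–(0.0212, 0.806998, 1.3189)  len=1.6140
  (v8,v6,v7) [+--] → (0.0212, -0.806998, -1.3189)–(0.0212, 0.806998, -1.3189)  len=1.6140

Chained into 1 loop(s):
  loop 1: 10 segments, perimeter = 8.9114
Total perimeter = 8.911

loops=1 perimeter=8.911


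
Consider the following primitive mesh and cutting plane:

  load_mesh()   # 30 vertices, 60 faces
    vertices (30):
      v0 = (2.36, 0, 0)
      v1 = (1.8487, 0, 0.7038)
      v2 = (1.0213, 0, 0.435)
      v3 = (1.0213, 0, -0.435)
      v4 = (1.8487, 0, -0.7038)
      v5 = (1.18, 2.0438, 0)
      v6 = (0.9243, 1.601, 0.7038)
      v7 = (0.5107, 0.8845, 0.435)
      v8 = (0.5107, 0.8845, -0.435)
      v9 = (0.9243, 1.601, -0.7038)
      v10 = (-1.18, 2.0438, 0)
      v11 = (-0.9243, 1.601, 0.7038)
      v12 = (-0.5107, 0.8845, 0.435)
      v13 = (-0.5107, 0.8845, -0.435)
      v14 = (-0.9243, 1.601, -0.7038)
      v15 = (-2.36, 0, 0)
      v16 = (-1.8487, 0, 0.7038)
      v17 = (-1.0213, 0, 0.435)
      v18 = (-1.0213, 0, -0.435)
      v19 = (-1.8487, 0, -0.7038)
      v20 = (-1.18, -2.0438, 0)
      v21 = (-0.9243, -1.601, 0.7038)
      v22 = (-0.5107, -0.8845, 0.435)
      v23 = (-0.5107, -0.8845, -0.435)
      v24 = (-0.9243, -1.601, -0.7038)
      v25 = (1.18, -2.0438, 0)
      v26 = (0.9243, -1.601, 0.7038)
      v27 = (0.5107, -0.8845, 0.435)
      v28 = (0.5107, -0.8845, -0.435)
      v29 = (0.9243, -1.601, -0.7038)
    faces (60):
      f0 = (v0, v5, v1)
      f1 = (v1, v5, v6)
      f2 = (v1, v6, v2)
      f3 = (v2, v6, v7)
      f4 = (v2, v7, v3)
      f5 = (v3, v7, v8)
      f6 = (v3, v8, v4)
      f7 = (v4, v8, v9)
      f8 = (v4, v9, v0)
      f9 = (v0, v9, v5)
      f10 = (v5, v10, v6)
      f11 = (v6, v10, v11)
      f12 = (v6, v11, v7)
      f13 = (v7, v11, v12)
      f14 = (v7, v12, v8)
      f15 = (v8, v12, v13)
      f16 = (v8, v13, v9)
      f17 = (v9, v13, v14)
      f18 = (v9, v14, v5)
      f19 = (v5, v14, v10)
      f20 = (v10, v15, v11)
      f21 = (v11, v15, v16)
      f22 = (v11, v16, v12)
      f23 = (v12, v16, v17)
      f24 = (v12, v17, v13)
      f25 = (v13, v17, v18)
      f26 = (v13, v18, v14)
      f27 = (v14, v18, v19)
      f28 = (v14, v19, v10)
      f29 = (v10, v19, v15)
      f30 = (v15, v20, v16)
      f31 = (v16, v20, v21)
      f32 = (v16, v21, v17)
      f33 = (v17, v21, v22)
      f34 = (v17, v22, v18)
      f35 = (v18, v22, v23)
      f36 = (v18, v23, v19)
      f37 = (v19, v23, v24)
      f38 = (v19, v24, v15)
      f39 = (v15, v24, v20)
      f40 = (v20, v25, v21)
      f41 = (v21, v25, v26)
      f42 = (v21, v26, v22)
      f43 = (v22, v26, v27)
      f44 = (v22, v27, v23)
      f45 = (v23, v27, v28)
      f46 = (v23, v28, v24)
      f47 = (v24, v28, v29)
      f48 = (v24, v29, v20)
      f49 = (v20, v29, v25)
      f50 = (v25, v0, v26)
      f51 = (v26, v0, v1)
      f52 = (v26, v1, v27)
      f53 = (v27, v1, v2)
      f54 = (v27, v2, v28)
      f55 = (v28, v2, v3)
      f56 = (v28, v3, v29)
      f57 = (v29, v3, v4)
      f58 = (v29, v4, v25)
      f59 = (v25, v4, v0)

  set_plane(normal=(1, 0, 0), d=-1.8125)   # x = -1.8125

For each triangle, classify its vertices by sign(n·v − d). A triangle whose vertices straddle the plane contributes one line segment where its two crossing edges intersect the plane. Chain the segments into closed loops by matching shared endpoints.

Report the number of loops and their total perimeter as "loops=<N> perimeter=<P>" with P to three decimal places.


Straddling triangles (14 of 60):
  (v10,v15,v11) [+-+] → (-1.8125, 0.948289, 0)–(-1.8125, 0.610537, 0.268392)  len=0.4314
  (v11,v15,v16) [+--] → (-1.8125, 0.610537, 0.268392)–(-1.8125, 0.062696, 0.7038)  len=0.6998
  (v11,v16,v12) [+-+] → (-1.8125, 0.062696, 0.7038)–(-1.8125, 0.0239304, 0.696528)  len=0.0394
  (v12,v16,v17) [+-+] → (-1.8125, 0.0239304, 0.696528)–(-1.8125, 0, 0.69204)  len=0.0243
  (v14,v18,v19) [++-] → (-1.8125, 0, -0.69204)–(-1.8125, 0.062696, -0.7038)  len=0.0638
  (v14,v19,v10) [+-+] → (-1.8125, 0.062696, -0.7038)–(-1.8125, 0.110641, -0.6657)  len=0.0612
  (v10,v19,v15) [+--] → (-1.8125, 0.110641, -0.6657)–(-1.8125, 0.948289, 0)  len=1.0700
  (v15,v20,v16) [-+-] → (-1.8125, -0.948289, 0)–(-1.8125, -0.110641, 0.6657)  len=1.0700
  (v16,v20,v21) [-++] → (-1.8125, -0.110641, 0.6657)–(-1.8125, -0.062696, 0.7038)  len=0.0612
  (v16,v21,v17) [-++] → (-1.8125, -0.062696, 0.7038)–(-1.8125, 0, 0.69204)  len=0.0638
  (v18,v23,v19) [++-] → (-1.8125, -0.0239304, -0.696528)–(-1.8125, 0, -0.69204)  len=0.0243
  (v19,v23,v24) [-++] → (-1.8125, -0.0239304, -0.696528)–(-1.8125, -0.062696, -0.7038)  len=0.0394
  (v19,v24,v15) [-+-] → (-1.8125, -0.062696, -0.7038)–(-1.8125, -0.610537, -0.268392)  len=0.6998
  (v15,v24,v20) [-++] → (-1.8125, -0.610537, -0.268392)–(-1.8125, -0.948289, 0)  len=0.4314

Chained into 1 loop(s):
  loop 1: 14 segments, perimeter = 4.7799
Total perimeter = 4.780

loops=1 perimeter=4.780


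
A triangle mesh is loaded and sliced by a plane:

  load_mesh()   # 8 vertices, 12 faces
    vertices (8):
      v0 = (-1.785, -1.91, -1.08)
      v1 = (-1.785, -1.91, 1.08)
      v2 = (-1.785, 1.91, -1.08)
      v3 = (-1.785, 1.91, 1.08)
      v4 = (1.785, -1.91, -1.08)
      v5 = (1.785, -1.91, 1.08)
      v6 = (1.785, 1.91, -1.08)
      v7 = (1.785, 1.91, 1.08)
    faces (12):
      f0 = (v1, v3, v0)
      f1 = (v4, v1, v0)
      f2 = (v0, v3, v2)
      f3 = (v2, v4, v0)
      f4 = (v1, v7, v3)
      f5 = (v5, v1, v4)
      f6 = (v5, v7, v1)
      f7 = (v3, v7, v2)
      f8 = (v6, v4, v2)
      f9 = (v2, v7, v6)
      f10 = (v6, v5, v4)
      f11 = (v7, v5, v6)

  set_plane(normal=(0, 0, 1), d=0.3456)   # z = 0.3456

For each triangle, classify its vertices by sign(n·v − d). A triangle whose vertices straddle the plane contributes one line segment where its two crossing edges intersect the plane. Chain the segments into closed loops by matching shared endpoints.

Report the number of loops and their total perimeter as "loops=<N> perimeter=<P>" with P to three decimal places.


Straddling triangles (8 of 12):
  (v1,v3,v0) [++-] → (-1.785, 0.6112, 0.3456)–(-1.785, -1.91, 0.3456)  len=2.5212
  (v4,v1,v0) [-+-] → (-0.5712, -1.91, 0.3456)–(-1.785, -1.91, 0.3456)  len=1.2138
  (v0,v3,v2) [-+-] → (-1.785, 0.6112, 0.3456)–(-1.785, 1.91, 0.3456)  len=1.2988
  (v5,v1,v4) [++-] → (-0.5712, -1.91, 0.3456)–(1.785, -1.91, 0.3456)  len=2.3562
  (v3,v7,v2) [++-] → (0.5712, 1.91, 0.3456)–(-1.785, 1.91, 0.3456)  len=2.3562
  (v2,v7,v6) [-+-] → (0.5712, 1.91, 0.3456)–(1.785, 1.91, 0.3456)  len=1.2138
  (v6,v5,v4) [-+-] → (1.785, -0.6112, 0.3456)–(1.785, -1.91, 0.3456)  len=1.2988
  (v7,v5,v6) [++-] → (1.785, -0.6112, 0.3456)–(1.785, 1.91, 0.3456)  len=2.5212

Chained into 1 loop(s):
  loop 1: 8 segments, perimeter = 14.7800
Total perimeter = 14.780

loops=1 perimeter=14.780


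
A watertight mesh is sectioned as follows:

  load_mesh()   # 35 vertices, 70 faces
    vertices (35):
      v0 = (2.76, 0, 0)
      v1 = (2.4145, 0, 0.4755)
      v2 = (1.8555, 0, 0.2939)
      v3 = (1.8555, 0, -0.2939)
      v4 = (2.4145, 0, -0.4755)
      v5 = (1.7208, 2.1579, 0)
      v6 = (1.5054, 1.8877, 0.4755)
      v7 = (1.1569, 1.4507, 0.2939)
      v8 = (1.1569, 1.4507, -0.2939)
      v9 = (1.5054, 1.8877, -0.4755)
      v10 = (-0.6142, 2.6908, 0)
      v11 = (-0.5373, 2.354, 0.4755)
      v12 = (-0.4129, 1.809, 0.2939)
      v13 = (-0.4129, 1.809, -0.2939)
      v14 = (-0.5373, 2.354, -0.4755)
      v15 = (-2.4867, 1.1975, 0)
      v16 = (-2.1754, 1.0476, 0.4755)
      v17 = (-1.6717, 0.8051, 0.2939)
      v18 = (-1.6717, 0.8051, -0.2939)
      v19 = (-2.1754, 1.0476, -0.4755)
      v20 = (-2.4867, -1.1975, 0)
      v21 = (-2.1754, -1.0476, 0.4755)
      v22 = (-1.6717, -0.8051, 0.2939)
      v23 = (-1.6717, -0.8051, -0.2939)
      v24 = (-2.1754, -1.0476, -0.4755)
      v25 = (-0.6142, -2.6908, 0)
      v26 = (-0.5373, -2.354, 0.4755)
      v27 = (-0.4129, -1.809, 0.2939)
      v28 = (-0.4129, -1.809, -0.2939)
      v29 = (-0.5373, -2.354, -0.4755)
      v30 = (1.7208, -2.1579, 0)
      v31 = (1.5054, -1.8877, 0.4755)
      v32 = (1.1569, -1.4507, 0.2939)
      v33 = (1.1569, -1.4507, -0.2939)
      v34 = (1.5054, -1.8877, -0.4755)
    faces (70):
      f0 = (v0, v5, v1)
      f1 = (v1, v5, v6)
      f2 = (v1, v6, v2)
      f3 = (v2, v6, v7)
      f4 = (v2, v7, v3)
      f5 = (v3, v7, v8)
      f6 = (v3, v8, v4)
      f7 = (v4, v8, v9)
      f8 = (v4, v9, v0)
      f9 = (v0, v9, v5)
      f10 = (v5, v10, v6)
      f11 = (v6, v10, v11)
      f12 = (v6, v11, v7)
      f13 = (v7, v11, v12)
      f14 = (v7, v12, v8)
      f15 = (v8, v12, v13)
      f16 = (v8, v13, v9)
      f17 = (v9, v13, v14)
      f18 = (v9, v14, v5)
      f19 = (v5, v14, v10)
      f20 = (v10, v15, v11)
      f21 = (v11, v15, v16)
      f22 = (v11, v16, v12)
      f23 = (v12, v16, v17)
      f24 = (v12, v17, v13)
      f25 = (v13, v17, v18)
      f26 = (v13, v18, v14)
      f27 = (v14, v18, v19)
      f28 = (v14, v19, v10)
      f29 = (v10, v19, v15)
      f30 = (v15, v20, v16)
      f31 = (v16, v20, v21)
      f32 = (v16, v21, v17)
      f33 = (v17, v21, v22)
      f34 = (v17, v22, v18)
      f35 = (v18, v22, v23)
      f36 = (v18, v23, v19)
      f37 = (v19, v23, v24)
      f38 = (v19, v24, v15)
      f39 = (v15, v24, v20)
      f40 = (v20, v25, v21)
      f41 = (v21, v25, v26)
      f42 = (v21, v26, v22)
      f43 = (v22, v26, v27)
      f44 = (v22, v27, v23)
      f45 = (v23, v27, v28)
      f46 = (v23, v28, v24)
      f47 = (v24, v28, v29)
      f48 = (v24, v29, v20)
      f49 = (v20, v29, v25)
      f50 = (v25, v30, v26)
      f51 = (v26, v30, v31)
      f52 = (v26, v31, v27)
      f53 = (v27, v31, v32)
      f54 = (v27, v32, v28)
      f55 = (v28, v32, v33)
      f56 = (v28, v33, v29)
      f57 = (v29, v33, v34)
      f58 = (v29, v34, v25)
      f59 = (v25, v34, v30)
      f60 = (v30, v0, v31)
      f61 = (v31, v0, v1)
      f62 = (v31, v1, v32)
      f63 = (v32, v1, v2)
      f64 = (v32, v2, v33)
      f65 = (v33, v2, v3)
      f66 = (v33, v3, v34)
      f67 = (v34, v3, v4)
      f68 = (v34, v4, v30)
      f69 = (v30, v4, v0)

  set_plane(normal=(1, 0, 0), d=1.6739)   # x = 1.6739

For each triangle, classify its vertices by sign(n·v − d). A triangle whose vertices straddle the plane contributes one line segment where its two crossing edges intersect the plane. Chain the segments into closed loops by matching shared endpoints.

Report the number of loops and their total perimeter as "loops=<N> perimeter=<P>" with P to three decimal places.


Straddling triangles (24 of 70):
  (v1,v5,v6) [++-] → (1.6739, 2.09907, 0.103533)–(1.6739, 1.53782, 0.4755)  len=0.6733
  (v1,v6,v2) [+-+] → (1.6739, 1.53782, 0.4755)–(1.6739, 0.979167, 0.388098)  len=0.5654
  (v2,v6,v7) [+--] → (1.6739, 0.979167, 0.388098)–(1.6739, 0.377107, 0.2939)  len=0.6094
  (v2,v7,v3) [+-+] → (1.6739, 0.377107, 0.2939)–(1.6739, 0.377107, -0.141102)  len=0.4350
  (v3,v7,v8) [+--] → (1.6739, 0.377107, -0.141102)–(1.6739, 0.377107, -0.2939)  len=0.1528
  (v3,v8,v4) [+-+] → (1.6739, 0.377107, -0.2939)–(1.6739, 0.854316, -0.368556)  len=0.4830
  (v4,v8,v9) [+--] → (1.6739, 0.854316, -0.368556)–(1.6739, 1.53782, -0.4755)  len=0.6918
  (v4,v9,v0) [+-+] → (1.6739, 1.53782, -0.4755)–(1.6739, 1.63417, -0.411638)  len=0.1156
  (v0,v9,v5) [+-+] → (1.6739, 1.63417, -0.411638)–(1.6739, 2.09907, -0.103533)  len=0.5577
  (v5,v10,v6) [+--] → (1.6739, 2.1686, 0)–(1.6739, 2.09907, 0.103533)  len=0.1247
  (v9,v14,v5) [--+] → (1.6739, 2.16197, -0.00987598)–(1.6739, 2.09907, -0.103533)  len=0.1128
  (v5,v14,v10) [+--] → (1.6739, 2.16197, -0.00987598)–(1.6739, 2.1686, 0)  len=0.0119
  (v25,v30,v26) [-+-] → (1.6739, -2.1686, 0)–(1.6739, -2.16197, 0.00987598)  len=0.0119
  (v26,v30,v31) [-+-] → (1.6739, -2.16197, 0.00987598)–(1.6739, -2.09907, 0.103533)  len=0.1128
  (v25,v34,v30) [--+] → (1.6739, -2.09907, -0.103533)–(1.6739, -2.1686, 0)  len=0.1247
  (v30,v0,v31) [++-] → (1.6739, -1.63417, 0.411638)–(1.6739, -2.09907, 0.103533)  len=0.5577
  (v31,v0,v1) [-++] → (1.6739, -1.63417, 0.411638)–(1.6739, -1.53782, 0.4755)  len=0.1156
  (v31,v1,v32) [-+-] → (1.6739, -1.53782, 0.4755)–(1.6739, -0.854316, 0.368556)  len=0.6918
  (v32,v1,v2) [-++] → (1.6739, -0.854316, 0.368556)–(1.6739, -0.377107, 0.2939)  len=0.4830
  (v32,v2,v33) [-+-] → (1.6739, -0.377107, 0.2939)–(1.6739, -0.377107, 0.141102)  len=0.1528
  (v33,v2,v3) [-++] → (1.6739, -0.377107, 0.141102)–(1.6739, -0.377107, -0.2939)  len=0.4350
  (v33,v3,v34) [-+-] → (1.6739, -0.377107, -0.2939)–(1.6739, -0.979167, -0.388098)  len=0.6094
  (v34,v3,v4) [-++] → (1.6739, -0.979167, -0.388098)–(1.6739, -1.53782, -0.4755)  len=0.5654
  (v34,v4,v30) [-++] → (1.6739, -1.53782, -0.4755)–(1.6739, -2.09907, -0.103533)  len=0.6733

Chained into 2 loop(s):
  loop 1: 12 segments, perimeter = 4.5335
  loop 2: 12 segments, perimeter = 4.5335
Total perimeter = 9.067

loops=2 perimeter=9.067


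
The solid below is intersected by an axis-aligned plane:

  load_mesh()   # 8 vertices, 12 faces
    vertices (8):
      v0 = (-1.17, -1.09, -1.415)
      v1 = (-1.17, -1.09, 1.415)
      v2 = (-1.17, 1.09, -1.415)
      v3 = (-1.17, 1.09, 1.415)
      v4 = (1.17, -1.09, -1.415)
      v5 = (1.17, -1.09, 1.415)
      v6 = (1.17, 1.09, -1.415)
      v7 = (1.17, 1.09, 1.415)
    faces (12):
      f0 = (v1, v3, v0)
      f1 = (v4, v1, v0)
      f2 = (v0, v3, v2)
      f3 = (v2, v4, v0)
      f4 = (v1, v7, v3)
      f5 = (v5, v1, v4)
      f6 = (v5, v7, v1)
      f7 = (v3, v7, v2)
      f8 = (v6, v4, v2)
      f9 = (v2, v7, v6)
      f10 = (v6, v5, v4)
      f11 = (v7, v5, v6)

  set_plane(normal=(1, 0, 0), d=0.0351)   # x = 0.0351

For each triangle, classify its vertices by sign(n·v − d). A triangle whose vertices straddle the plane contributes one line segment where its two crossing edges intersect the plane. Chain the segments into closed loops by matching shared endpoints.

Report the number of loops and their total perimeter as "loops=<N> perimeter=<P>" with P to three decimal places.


loops=1 perimeter=10.020

Straddling triangles (8 of 12):
  (v4,v1,v0) [+--] → (0.0351, -1.09, -0.04245)–(0.0351, -1.09, -1.415)  len=1.3726
  (v2,v4,v0) [-+-] → (0.0351, -0.0327, -1.415)–(0.0351, -1.09, -1.415)  len=1.0573
  (v1,v7,v3) [-+-] → (0.0351, 0.0327, 1.415)–(0.0351, 1.09, 1.415)  len=1.0573
  (v5,v1,v4) [+-+] → (0.0351, -1.09, 1.415)–(0.0351, -1.09, -0.04245)  len=1.4575
  (v5,v7,v1) [++-] → (0.0351, 0.0327, 1.415)–(0.0351, -1.09, 1.415)  len=1.1227
  (v3,v7,v2) [-+-] → (0.0351, 1.09, 1.415)–(0.0351, 1.09, 0.04245)  len=1.3726
  (v6,v4,v2) [++-] → (0.0351, -0.0327, -1.415)–(0.0351, 1.09, -1.415)  len=1.1227
  (v2,v7,v6) [-++] → (0.0351, 1.09, 0.04245)–(0.0351, 1.09, -1.415)  len=1.4575

Chained into 1 loop(s):
  loop 1: 8 segments, perimeter = 10.0200
Total perimeter = 10.020


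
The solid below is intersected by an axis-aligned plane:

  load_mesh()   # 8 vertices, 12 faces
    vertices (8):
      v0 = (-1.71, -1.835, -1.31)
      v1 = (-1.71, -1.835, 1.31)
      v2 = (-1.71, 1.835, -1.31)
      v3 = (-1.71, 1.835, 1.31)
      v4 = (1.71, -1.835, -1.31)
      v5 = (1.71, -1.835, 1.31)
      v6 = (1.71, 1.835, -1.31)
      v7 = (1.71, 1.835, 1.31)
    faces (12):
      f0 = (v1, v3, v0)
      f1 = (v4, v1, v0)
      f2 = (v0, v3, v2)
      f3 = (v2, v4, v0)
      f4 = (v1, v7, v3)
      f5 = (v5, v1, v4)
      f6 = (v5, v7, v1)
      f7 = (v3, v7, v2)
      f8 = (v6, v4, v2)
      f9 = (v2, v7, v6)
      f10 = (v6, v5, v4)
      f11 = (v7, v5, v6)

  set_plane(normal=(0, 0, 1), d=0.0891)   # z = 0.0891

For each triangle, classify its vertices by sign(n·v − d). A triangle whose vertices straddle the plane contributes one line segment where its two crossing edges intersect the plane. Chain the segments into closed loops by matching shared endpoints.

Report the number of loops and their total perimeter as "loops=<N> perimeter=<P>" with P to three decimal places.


Straddling triangles (8 of 12):
  (v1,v3,v0) [++-] → (-1.71, 0.124808, 0.0891)–(-1.71, -1.835, 0.0891)  len=1.9598
  (v4,v1,v0) [-+-] → (-0.116306, -1.835, 0.0891)–(-1.71, -1.835, 0.0891)  len=1.5937
  (v0,v3,v2) [-+-] → (-1.71, 0.124808, 0.0891)–(-1.71, 1.835, 0.0891)  len=1.7102
  (v5,v1,v4) [++-] → (-0.116306, -1.835, 0.0891)–(1.71, -1.835, 0.0891)  len=1.8263
  (v3,v7,v2) [++-] → (0.116306, 1.835, 0.0891)–(-1.71, 1.835, 0.0891)  len=1.8263
  (v2,v7,v6) [-+-] → (0.116306, 1.835, 0.0891)–(1.71, 1.835, 0.0891)  len=1.5937
  (v6,v5,v4) [-+-] → (1.71, -0.124808, 0.0891)–(1.71, -1.835, 0.0891)  len=1.7102
  (v7,v5,v6) [++-] → (1.71, -0.124808, 0.0891)–(1.71, 1.835, 0.0891)  len=1.9598

Chained into 1 loop(s):
  loop 1: 8 segments, perimeter = 14.1800
Total perimeter = 14.180

loops=1 perimeter=14.180


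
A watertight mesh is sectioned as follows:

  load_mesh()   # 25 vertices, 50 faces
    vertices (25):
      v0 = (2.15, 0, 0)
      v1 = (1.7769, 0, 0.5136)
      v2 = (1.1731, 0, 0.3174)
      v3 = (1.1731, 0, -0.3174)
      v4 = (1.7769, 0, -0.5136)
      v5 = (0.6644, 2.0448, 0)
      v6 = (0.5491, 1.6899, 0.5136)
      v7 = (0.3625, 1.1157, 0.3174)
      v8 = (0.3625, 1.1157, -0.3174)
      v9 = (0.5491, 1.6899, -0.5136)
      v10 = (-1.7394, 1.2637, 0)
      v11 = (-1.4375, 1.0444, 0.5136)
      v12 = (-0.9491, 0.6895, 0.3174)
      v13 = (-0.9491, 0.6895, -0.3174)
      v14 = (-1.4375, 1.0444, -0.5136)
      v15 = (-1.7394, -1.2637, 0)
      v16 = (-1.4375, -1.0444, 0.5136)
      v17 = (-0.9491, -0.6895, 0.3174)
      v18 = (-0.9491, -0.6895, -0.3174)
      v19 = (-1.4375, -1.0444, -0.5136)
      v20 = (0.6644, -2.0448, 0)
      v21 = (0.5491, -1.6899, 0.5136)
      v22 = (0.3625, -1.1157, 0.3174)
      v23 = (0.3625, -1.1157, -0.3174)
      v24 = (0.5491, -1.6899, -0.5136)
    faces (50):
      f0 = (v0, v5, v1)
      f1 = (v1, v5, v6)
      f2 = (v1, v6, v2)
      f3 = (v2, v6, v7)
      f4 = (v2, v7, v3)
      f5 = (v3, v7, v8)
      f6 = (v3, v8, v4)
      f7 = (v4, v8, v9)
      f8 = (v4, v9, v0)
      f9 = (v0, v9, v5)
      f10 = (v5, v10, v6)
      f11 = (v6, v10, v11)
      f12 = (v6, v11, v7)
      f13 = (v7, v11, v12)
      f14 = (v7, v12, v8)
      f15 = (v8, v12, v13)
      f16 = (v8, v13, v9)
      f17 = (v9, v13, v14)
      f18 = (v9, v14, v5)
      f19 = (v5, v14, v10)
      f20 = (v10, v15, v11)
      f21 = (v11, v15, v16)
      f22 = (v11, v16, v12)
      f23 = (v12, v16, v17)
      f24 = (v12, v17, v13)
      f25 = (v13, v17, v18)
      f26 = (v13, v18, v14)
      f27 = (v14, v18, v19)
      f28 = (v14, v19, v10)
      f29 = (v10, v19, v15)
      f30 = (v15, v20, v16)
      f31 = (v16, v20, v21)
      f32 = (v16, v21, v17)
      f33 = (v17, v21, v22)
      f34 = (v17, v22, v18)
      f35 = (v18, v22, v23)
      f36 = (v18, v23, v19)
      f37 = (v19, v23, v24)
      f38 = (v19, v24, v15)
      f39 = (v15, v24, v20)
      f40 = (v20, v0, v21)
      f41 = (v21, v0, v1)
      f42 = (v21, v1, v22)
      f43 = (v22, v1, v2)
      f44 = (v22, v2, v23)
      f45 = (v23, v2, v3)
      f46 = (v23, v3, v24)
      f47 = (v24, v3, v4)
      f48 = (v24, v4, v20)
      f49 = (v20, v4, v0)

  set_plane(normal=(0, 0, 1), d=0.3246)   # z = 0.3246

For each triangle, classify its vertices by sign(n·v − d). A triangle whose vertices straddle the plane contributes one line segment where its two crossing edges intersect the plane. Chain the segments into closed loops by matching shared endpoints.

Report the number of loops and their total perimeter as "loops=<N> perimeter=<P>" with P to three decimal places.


loops=2 perimeter=18.277

Straddling triangles (20 of 50):
  (v0,v5,v1) [--+] → (1.36751, 0.752467, 0.3246)–(1.9142, 0, 0.3246)  len=0.9301
  (v1,v5,v6) [+-+] → (1.36751, 0.752467, 0.3246)–(0.591529, 1.8205, 0.3246)  len=1.3202
  (v1,v6,v2) [++-] → (1.1502, 0.0620147, 0.3246)–(1.19526, 0, 0.3246)  len=0.0767
  (v2,v6,v7) [-+-] → (1.1502, 0.0620147, 0.3246)–(0.369348, 1.13677, 0.3246)  len=1.3285
  (v5,v10,v6) [--+] → (-0.293047, 1.53306, 0.3246)–(0.591529, 1.8205, 0.3246)  len=0.9301
  (v6,v10,v11) [+-+] → (-0.293047, 1.53306, 0.3246)–(-1.5486, 1.1251, 0.3246)  len=1.3202
  (v6,v11,v7) [++-] → (0.296445, 1.11308, 0.3246)–(0.369348, 1.13677, 0.3246)  len=0.0767
  (v7,v11,v12) [-+-] → (0.296445, 1.11308, 0.3246)–(-0.967023, 0.702524, 0.3246)  len=1.3285
  (v10,v15,v11) [--+] → (-1.5486, 0.195041, 0.3246)–(-1.5486, 1.1251, 0.3246)  len=0.9301
  (v11,v15,v16) [+-+] → (-1.5486, 0.195041, 0.3246)–(-1.5486, -1.1251, 0.3246)  len=1.3201
  (v11,v16,v12) [++-] → (-0.967023, 0.625871, 0.3246)–(-0.967023, 0.702524, 0.3246)  len=0.0767
  (v12,v16,v17) [-+-] → (-0.967023, 0.625871, 0.3246)–(-0.967023, -0.702524, 0.3246)  len=1.3284
  (v15,v20,v16) [--+] → (-0.66402, -1.41254, 0.3246)–(-1.5486, -1.1251, 0.3246)  len=0.9301
  (v16,v20,v21) [+-+] → (-0.66402, -1.41254, 0.3246)–(0.591529, -1.8205, 0.3246)  len=1.3202
  (v16,v21,v17) [++-] → (-0.89412, -0.726212, 0.3246)–(-0.967023, -0.702524, 0.3246)  len=0.0767
  (v17,v21,v22) [-+-] → (-0.89412, -0.726212, 0.3246)–(0.369348, -1.13677, 0.3246)  len=1.3285
  (v20,v0,v21) [--+] → (1.13822, -1.06803, 0.3246)–(0.591529, -1.8205, 0.3246)  len=0.9301
  (v21,v0,v1) [+-+] → (1.13822, -1.06803, 0.3246)–(1.9142, 0, 0.3246)  len=1.3202
  (v21,v1,v22) [++-] → (0.414405, -1.07476, 0.3246)–(0.369348, -1.13677, 0.3246)  len=0.0767
  (v22,v1,v2) [-+-] → (0.414405, -1.07476, 0.3246)–(1.19526, 0, 0.3246)  len=1.3285

Chained into 2 loop(s):
  loop 1: 10 segments, perimeter = 11.2513
  loop 2: 10 segments, perimeter = 7.0256
Total perimeter = 18.277


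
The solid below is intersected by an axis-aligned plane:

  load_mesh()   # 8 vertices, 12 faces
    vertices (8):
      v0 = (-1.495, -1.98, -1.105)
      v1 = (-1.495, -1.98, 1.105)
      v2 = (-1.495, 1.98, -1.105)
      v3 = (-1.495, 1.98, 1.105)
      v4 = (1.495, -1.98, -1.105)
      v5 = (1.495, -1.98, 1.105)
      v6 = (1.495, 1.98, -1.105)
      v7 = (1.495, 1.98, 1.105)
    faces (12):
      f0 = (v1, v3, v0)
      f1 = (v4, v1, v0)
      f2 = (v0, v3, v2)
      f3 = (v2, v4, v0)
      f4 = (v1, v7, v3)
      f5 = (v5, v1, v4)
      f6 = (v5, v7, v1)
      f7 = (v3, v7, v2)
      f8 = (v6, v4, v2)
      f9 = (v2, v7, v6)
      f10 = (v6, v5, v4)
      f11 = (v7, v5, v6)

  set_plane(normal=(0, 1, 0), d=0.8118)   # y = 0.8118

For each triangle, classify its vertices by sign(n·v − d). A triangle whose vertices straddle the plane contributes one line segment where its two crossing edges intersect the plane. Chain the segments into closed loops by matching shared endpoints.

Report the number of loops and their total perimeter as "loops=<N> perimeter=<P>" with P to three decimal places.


Straddling triangles (8 of 12):
  (v1,v3,v0) [-+-] → (-1.495, 0.8118, 1.105)–(-1.495, 0.8118, 0.45305)  len=0.6520
  (v0,v3,v2) [-++] → (-1.495, 0.8118, 0.45305)–(-1.495, 0.8118, -1.105)  len=1.5580
  (v2,v4,v0) [+--] → (-0.61295, 0.8118, -1.105)–(-1.495, 0.8118, -1.105)  len=0.8821
  (v1,v7,v3) [-++] → (0.61295, 0.8118, 1.105)–(-1.495, 0.8118, 1.105)  len=2.1080
  (v5,v7,v1) [-+-] → (1.495, 0.8118, 1.105)–(0.61295, 0.8118, 1.105)  len=0.8821
  (v6,v4,v2) [+-+] → (1.495, 0.8118, -1.105)–(-0.61295, 0.8118, -1.105)  len=2.1080
  (v6,v5,v4) [+--] → (1.495, 0.8118, -0.45305)–(1.495, 0.8118, -1.105)  len=0.6520
  (v7,v5,v6) [+-+] → (1.495, 0.8118, 1.105)–(1.495, 0.8118, -0.45305)  len=1.5580

Chained into 1 loop(s):
  loop 1: 8 segments, perimeter = 10.4000
Total perimeter = 10.400

loops=1 perimeter=10.400


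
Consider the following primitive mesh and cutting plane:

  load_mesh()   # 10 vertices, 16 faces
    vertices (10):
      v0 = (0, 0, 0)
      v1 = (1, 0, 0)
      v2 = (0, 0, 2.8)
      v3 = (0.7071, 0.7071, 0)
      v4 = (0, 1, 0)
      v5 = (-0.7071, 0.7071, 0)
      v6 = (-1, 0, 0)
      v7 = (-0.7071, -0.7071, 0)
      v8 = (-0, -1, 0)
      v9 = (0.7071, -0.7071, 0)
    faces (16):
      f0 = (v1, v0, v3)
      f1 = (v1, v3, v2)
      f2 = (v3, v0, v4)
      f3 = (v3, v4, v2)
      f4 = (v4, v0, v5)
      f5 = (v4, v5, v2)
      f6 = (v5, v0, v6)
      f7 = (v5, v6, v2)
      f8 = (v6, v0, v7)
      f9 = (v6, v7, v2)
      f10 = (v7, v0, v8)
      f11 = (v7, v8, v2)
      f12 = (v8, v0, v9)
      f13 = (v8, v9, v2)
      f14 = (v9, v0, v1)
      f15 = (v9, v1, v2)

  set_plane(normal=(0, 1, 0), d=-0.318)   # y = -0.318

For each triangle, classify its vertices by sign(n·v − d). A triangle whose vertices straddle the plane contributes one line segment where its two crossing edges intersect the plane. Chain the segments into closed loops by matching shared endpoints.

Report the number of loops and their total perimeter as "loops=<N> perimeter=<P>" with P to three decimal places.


loops=1 perimeter=5.983

Straddling triangles (8 of 16):
  (v6,v0,v7) [++-] → (-0.318, -0.318, 0)–(-0.868276, -0.318, 0)  len=0.5503
  (v6,v7,v2) [+-+] → (-0.868276, -0.318, 0)–(-0.318, -0.318, 1.54077)  len=1.6361
  (v7,v0,v8) [-+-] → (-0.318, -0.318, 0)–(0, -0.318, 0)  len=0.3180
  (v7,v8,v2) [--+] → (0, -0.318, 1.9096)–(-0.318, -0.318, 1.54077)  len=0.4870
  (v8,v0,v9) [-+-] → (0, -0.318, 0)–(0.318, -0.318, 0)  len=0.3180
  (v8,v9,v2) [--+] → (0.318, -0.318, 1.54077)–(0, -0.318, 1.9096)  len=0.4870
  (v9,v0,v1) [-++] → (0.318, -0.318, 0)–(0.868276, -0.318, 0)  len=0.5503
  (v9,v1,v2) [-++] → (0.868276, -0.318, 0)–(0.318, -0.318, 1.54077)  len=1.6361

Chained into 1 loop(s):
  loop 1: 8 segments, perimeter = 5.9827
Total perimeter = 5.983


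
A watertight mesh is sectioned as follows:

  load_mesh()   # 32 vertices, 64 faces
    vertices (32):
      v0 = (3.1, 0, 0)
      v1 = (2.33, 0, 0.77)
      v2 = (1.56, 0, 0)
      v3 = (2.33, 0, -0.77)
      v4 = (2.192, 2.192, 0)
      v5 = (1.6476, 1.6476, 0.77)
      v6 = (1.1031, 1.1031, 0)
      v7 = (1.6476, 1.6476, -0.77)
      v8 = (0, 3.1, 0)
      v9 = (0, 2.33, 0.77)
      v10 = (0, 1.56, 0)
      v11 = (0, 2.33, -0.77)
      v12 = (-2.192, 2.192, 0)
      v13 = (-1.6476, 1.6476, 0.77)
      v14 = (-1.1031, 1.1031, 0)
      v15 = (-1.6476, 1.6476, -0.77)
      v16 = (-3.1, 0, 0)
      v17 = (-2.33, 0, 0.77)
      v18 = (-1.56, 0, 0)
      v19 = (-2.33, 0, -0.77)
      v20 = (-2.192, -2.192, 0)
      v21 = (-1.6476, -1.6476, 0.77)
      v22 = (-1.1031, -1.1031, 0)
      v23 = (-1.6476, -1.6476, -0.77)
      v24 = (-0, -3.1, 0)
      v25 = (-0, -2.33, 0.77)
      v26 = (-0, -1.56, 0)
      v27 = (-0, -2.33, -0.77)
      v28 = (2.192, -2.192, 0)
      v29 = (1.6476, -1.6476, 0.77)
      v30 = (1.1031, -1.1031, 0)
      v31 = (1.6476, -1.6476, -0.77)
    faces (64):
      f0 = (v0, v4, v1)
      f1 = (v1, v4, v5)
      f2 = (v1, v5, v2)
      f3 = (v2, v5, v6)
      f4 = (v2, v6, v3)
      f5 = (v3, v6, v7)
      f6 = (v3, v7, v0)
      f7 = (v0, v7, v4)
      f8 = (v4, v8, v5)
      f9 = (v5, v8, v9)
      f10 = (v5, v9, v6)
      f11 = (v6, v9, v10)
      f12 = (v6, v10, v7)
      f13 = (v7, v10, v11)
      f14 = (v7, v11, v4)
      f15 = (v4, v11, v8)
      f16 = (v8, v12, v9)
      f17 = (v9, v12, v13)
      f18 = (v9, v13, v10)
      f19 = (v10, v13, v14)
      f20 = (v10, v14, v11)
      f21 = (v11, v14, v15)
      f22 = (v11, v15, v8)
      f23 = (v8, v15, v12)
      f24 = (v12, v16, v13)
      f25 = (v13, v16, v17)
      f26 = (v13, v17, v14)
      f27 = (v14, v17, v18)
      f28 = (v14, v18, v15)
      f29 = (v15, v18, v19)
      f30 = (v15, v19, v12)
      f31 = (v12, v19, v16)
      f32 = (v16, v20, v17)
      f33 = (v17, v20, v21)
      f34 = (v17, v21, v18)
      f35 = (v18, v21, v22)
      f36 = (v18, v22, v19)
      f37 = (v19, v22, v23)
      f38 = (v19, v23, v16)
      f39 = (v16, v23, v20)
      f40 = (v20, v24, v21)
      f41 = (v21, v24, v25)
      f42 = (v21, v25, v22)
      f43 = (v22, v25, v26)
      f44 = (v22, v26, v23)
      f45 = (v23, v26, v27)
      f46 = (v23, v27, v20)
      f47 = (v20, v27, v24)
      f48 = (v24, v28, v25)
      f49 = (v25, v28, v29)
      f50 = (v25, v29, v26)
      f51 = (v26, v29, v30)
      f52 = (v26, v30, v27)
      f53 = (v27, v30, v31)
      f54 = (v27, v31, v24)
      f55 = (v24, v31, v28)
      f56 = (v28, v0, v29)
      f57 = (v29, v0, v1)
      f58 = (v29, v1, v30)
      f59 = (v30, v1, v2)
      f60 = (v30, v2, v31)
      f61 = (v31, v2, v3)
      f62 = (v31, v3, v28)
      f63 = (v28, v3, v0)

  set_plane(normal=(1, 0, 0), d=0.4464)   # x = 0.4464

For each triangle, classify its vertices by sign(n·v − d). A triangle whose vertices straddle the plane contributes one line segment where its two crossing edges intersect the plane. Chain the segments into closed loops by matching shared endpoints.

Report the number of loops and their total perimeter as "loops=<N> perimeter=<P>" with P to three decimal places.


Straddling triangles (16 of 64):
  (v4,v8,v5) [+-+] → (0.4464, 2.91509, 0)–(0.4464, 2.70649, 0.208623)  len=0.2950
  (v5,v8,v9) [+--] → (0.4464, 2.70649, 0.208623)–(0.4464, 2.14511, 0.77)  len=0.7939
  (v5,v9,v6) [+-+] → (0.4464, 2.14511, 0.77)–(0.4464, 1.8335, 0.458398)  len=0.4407
  (v6,v9,v10) [+--] → (0.4464, 1.8335, 0.458398)–(0.4464, 1.3751, 0)  len=0.6483
  (v6,v10,v7) [+-+] → (0.4464, 1.3751, 0)–(0.4464, 1.58373, -0.208623)  len=0.2950
  (v7,v10,v11) [+--] → (0.4464, 1.58373, -0.208623)–(0.4464, 2.14511, -0.77)  len=0.7939
  (v7,v11,v4) [+-+] → (0.4464, 2.14511, -0.77)–(0.4464, 2.3019, -0.61319)  len=0.2217
  (v4,v11,v8) [+--] → (0.4464, 2.3019, -0.61319)–(0.4464, 2.91509, 0)  len=0.8672
  (v24,v28,v25) [-+-] → (0.4464, -2.91509, 0)–(0.4464, -2.3019, 0.61319)  len=0.8672
  (v25,v28,v29) [-++] → (0.4464, -2.3019, 0.61319)–(0.4464, -2.14511, 0.77)  len=0.2217
  (v25,v29,v26) [-+-] → (0.4464, -2.14511, 0.77)–(0.4464, -1.58373, 0.208623)  len=0.7939
  (v26,v29,v30) [-++] → (0.4464, -1.58373, 0.208623)–(0.4464, -1.3751, 0)  len=0.2950
  (v26,v30,v27) [-+-] → (0.4464, -1.3751, 0)–(0.4464, -1.8335, -0.458398)  len=0.6483
  (v27,v30,v31) [-++] → (0.4464, -1.8335, -0.458398)–(0.4464, -2.14511, -0.77)  len=0.4407
  (v27,v31,v24) [-+-] → (0.4464, -2.14511, -0.77)–(0.4464, -2.70649, -0.208623)  len=0.7939
  (v24,v31,v28) [-++] → (0.4464, -2.70649, -0.208623)–(0.4464, -2.91509, 0)  len=0.2950

Chained into 2 loop(s):
  loop 1: 8 segments, perimeter = 4.3558
  loop 2: 8 segments, perimeter = 4.3558
Total perimeter = 8.712

loops=2 perimeter=8.712


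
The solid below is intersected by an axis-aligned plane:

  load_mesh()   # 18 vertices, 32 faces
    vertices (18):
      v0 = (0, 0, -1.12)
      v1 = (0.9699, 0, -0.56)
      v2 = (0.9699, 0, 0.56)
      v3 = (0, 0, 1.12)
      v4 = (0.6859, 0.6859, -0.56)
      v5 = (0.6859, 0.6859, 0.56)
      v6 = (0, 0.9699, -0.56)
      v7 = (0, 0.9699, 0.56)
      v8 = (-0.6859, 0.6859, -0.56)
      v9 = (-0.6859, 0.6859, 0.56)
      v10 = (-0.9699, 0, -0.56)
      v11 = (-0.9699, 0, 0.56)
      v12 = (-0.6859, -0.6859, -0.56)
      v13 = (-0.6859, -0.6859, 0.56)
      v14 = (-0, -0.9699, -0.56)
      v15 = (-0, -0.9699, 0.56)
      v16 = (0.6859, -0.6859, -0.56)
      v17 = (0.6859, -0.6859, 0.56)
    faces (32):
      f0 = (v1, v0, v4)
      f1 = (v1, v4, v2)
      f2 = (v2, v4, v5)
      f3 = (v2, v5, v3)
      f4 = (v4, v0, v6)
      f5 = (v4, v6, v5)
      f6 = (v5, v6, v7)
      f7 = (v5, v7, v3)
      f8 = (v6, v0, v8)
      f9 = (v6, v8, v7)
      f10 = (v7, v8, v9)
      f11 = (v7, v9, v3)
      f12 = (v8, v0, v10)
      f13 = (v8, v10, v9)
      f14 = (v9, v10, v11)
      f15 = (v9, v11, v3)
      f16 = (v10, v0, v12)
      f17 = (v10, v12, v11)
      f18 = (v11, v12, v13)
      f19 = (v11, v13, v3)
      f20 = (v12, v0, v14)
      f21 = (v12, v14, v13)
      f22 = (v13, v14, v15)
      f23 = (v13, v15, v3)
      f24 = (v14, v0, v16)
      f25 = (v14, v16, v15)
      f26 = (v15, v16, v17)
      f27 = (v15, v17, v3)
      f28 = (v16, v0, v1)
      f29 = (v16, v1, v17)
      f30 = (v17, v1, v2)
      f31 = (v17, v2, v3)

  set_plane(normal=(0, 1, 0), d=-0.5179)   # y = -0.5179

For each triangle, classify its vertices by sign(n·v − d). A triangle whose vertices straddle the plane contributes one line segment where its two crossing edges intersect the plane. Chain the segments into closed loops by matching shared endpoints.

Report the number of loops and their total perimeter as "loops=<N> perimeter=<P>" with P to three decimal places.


loops=1 perimeter=5.467

Straddling triangles (12 of 32):
  (v10,v0,v12) [++-] → (-0.5179, -0.5179, -0.697163)–(-0.755461, -0.5179, -0.56)  len=0.2743
  (v10,v12,v11) [+-+] → (-0.755461, -0.5179, -0.56)–(-0.755461, -0.5179, -0.285674)  len=0.2743
  (v11,v12,v13) [+--] → (-0.755461, -0.5179, -0.285674)–(-0.755461, -0.5179, 0.56)  len=0.8457
  (v11,v13,v3) [+-+] → (-0.755461, -0.5179, 0.56)–(-0.5179, -0.5179, 0.697163)  len=0.2743
  (v12,v0,v14) [-+-] → (-0.5179, -0.5179, -0.697163)–(0, -0.5179, -0.820975)  len=0.5325
  (v13,v15,v3) [--+] → (0, -0.5179, 0.820975)–(-0.5179, -0.5179, 0.697163)  len=0.5325
  (v14,v0,v16) [-+-] → (0, -0.5179, -0.820975)–(0.5179, -0.5179, -0.697163)  len=0.5325
  (v15,v17,v3) [--+] → (0.5179, -0.5179, 0.697163)–(0, -0.5179, 0.820975)  len=0.5325
  (v16,v0,v1) [-++] → (0.5179, -0.5179, -0.697163)–(0.755461, -0.5179, -0.56)  len=0.2743
  (v16,v1,v17) [-+-] → (0.755461, -0.5179, -0.56)–(0.755461, -0.5179, 0.285674)  len=0.8457
  (v17,v1,v2) [-++] → (0.755461, -0.5179, 0.285674)–(0.755461, -0.5179, 0.56)  len=0.2743
  (v17,v2,v3) [-++] → (0.755461, -0.5179, 0.56)–(0.5179, -0.5179, 0.697163)  len=0.2743

Chained into 1 loop(s):
  loop 1: 12 segments, perimeter = 5.4672
Total perimeter = 5.467


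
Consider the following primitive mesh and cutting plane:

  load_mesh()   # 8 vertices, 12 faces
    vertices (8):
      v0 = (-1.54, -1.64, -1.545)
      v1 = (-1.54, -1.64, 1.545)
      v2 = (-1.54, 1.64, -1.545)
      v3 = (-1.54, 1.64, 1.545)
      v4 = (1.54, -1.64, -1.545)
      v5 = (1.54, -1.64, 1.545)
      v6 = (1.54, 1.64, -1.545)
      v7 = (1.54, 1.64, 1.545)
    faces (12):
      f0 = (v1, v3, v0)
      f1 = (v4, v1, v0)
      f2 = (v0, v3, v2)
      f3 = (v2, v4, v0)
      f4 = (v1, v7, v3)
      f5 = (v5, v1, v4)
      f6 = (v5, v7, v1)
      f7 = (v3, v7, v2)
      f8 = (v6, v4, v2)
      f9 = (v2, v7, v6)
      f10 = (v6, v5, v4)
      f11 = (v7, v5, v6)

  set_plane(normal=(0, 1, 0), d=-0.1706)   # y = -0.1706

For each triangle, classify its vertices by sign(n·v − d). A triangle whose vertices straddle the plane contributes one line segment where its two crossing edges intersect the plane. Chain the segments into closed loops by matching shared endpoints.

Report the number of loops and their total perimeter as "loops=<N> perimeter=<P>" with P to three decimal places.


Straddling triangles (8 of 12):
  (v1,v3,v0) [-+-] → (-1.54, -0.1706, 1.545)–(-1.54, -0.1706, -0.160718)  len=1.7057
  (v0,v3,v2) [-++] → (-1.54, -0.1706, -0.160718)–(-1.54, -0.1706, -1.545)  len=1.3843
  (v2,v4,v0) [+--] → (0.160198, -0.1706, -1.545)–(-1.54, -0.1706, -1.545)  len=1.7002
  (v1,v7,v3) [-++] → (-0.160198, -0.1706, 1.545)–(-1.54, -0.1706, 1.545)  len=1.3798
  (v5,v7,v1) [-+-] → (1.54, -0.1706, 1.545)–(-0.160198, -0.1706, 1.545)  len=1.7002
  (v6,v4,v2) [+-+] → (1.54, -0.1706, -1.545)–(0.160198, -0.1706, -1.545)  len=1.3798
  (v6,v5,v4) [+--] → (1.54, -0.1706, 0.160718)–(1.54, -0.1706, -1.545)  len=1.7057
  (v7,v5,v6) [+-+] → (1.54, -0.1706, 1.545)–(1.54, -0.1706, 0.160718)  len=1.3843

Chained into 1 loop(s):
  loop 1: 8 segments, perimeter = 12.3400
Total perimeter = 12.340

loops=1 perimeter=12.340
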